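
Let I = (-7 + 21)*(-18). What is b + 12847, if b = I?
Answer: 12595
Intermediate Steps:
I = -252 (I = 14*(-18) = -252)
b = -252
b + 12847 = -252 + 12847 = 12595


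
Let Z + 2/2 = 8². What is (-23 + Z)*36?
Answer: 1440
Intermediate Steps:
Z = 63 (Z = -1 + 8² = -1 + 64 = 63)
(-23 + Z)*36 = (-23 + 63)*36 = 40*36 = 1440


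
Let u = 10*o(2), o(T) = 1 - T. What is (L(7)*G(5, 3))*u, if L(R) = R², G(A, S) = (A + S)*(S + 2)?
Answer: -19600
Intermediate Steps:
G(A, S) = (2 + S)*(A + S) (G(A, S) = (A + S)*(2 + S) = (2 + S)*(A + S))
u = -10 (u = 10*(1 - 1*2) = 10*(1 - 2) = 10*(-1) = -10)
(L(7)*G(5, 3))*u = (7²*(3² + 2*5 + 2*3 + 5*3))*(-10) = (49*(9 + 10 + 6 + 15))*(-10) = (49*40)*(-10) = 1960*(-10) = -19600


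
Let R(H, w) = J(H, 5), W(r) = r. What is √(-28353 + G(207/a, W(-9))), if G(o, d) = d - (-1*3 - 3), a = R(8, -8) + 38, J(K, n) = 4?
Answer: 2*I*√7089 ≈ 168.39*I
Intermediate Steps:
R(H, w) = 4
a = 42 (a = 4 + 38 = 42)
G(o, d) = 6 + d (G(o, d) = d - (-3 - 3) = d - 1*(-6) = d + 6 = 6 + d)
√(-28353 + G(207/a, W(-9))) = √(-28353 + (6 - 9)) = √(-28353 - 3) = √(-28356) = 2*I*√7089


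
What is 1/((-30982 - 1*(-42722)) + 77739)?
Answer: 1/89479 ≈ 1.1176e-5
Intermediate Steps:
1/((-30982 - 1*(-42722)) + 77739) = 1/((-30982 + 42722) + 77739) = 1/(11740 + 77739) = 1/89479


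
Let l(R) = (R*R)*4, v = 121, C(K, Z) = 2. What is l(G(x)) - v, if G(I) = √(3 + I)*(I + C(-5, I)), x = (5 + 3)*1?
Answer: 4279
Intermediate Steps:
x = 8 (x = 8*1 = 8)
G(I) = √(3 + I)*(2 + I) (G(I) = √(3 + I)*(I + 2) = √(3 + I)*(2 + I))
l(R) = 4*R² (l(R) = R²*4 = 4*R²)
l(G(x)) - v = 4*(√(3 + 8)*(2 + 8))² - 1*121 = 4*(√11*10)² - 121 = 4*(10*√11)² - 121 = 4*1100 - 121 = 4400 - 121 = 4279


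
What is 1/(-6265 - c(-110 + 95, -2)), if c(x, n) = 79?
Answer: -1/6344 ≈ -0.00015763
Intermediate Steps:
1/(-6265 - c(-110 + 95, -2)) = 1/(-6265 - 1*79) = 1/(-6265 - 79) = 1/(-6344) = -1/6344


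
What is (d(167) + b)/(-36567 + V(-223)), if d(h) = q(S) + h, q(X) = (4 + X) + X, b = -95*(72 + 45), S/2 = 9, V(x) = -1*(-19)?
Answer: 2727/9137 ≈ 0.29846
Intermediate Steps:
V(x) = 19
S = 18 (S = 2*9 = 18)
b = -11115 (b = -95*117 = -11115)
q(X) = 4 + 2*X
d(h) = 40 + h (d(h) = (4 + 2*18) + h = (4 + 36) + h = 40 + h)
(d(167) + b)/(-36567 + V(-223)) = ((40 + 167) - 11115)/(-36567 + 19) = (207 - 11115)/(-36548) = -10908*(-1/36548) = 2727/9137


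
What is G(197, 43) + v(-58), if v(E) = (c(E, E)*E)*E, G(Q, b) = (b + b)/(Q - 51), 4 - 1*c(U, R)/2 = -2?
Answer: 2946907/73 ≈ 40369.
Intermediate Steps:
c(U, R) = 12 (c(U, R) = 8 - 2*(-2) = 8 + 4 = 12)
G(Q, b) = 2*b/(-51 + Q) (G(Q, b) = (2*b)/(-51 + Q) = 2*b/(-51 + Q))
v(E) = 12*E² (v(E) = (12*E)*E = 12*E²)
G(197, 43) + v(-58) = 2*43/(-51 + 197) + 12*(-58)² = 2*43/146 + 12*3364 = 2*43*(1/146) + 40368 = 43/73 + 40368 = 2946907/73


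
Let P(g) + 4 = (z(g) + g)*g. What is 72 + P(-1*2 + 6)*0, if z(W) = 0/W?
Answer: 72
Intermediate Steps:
z(W) = 0
P(g) = -4 + g² (P(g) = -4 + (0 + g)*g = -4 + g*g = -4 + g²)
72 + P(-1*2 + 6)*0 = 72 + (-4 + (-1*2 + 6)²)*0 = 72 + (-4 + (-2 + 6)²)*0 = 72 + (-4 + 4²)*0 = 72 + (-4 + 16)*0 = 72 + 12*0 = 72 + 0 = 72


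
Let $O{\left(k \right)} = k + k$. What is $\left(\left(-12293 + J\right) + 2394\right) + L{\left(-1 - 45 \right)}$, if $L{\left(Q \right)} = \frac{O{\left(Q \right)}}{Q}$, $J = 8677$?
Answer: $-1220$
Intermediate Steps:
$O{\left(k \right)} = 2 k$
$L{\left(Q \right)} = 2$ ($L{\left(Q \right)} = \frac{2 Q}{Q} = 2$)
$\left(\left(-12293 + J\right) + 2394\right) + L{\left(-1 - 45 \right)} = \left(\left(-12293 + 8677\right) + 2394\right) + 2 = \left(-3616 + 2394\right) + 2 = -1222 + 2 = -1220$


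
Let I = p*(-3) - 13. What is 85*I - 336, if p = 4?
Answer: -2461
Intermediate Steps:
I = -25 (I = 4*(-3) - 13 = -12 - 13 = -25)
85*I - 336 = 85*(-25) - 336 = -2125 - 336 = -2461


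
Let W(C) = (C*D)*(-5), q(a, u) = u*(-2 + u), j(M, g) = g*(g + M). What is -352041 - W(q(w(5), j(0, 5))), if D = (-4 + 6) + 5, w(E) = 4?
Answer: -331916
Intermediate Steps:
j(M, g) = g*(M + g)
D = 7 (D = 2 + 5 = 7)
W(C) = -35*C (W(C) = (C*7)*(-5) = (7*C)*(-5) = -35*C)
-352041 - W(q(w(5), j(0, 5))) = -352041 - (-35)*(5*(0 + 5))*(-2 + 5*(0 + 5)) = -352041 - (-35)*(5*5)*(-2 + 5*5) = -352041 - (-35)*25*(-2 + 25) = -352041 - (-35)*25*23 = -352041 - (-35)*575 = -352041 - 1*(-20125) = -352041 + 20125 = -331916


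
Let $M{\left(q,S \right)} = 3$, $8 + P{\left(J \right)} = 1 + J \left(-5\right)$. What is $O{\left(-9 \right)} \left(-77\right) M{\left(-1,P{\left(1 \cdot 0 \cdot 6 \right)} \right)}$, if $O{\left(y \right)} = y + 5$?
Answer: $924$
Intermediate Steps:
$P{\left(J \right)} = -7 - 5 J$ ($P{\left(J \right)} = -8 + \left(1 + J \left(-5\right)\right) = -8 - \left(-1 + 5 J\right) = -7 - 5 J$)
$O{\left(y \right)} = 5 + y$
$O{\left(-9 \right)} \left(-77\right) M{\left(-1,P{\left(1 \cdot 0 \cdot 6 \right)} \right)} = \left(5 - 9\right) \left(-77\right) 3 = \left(-4\right) \left(-77\right) 3 = 308 \cdot 3 = 924$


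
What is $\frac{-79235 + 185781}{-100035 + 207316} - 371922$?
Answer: $- \frac{39900057536}{107281} \approx -3.7192 \cdot 10^{5}$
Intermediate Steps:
$\frac{-79235 + 185781}{-100035 + 207316} - 371922 = \frac{106546}{107281} - 371922 = - \frac{39900057536}{107281}$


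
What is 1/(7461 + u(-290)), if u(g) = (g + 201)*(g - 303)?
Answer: 1/60238 ≈ 1.6601e-5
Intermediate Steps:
u(g) = (-303 + g)*(201 + g) (u(g) = (201 + g)*(-303 + g) = (-303 + g)*(201 + g))
1/(7461 + u(-290)) = 1/(7461 + (-60903 + (-290)**2 - 102*(-290))) = 1/(7461 + (-60903 + 84100 + 29580)) = 1/(7461 + 52777) = 1/60238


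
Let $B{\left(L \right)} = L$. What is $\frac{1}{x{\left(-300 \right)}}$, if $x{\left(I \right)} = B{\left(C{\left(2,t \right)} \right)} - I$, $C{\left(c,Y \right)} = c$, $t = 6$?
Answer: $\frac{1}{302} \approx 0.0033113$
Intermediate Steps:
$x{\left(I \right)} = 2 - I$
$\frac{1}{x{\left(-300 \right)}} = \frac{1}{2 - -300} = \frac{1}{2 + 300} = \frac{1}{302}$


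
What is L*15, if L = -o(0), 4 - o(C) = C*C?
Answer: -60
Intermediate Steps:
o(C) = 4 - C² (o(C) = 4 - C*C = 4 - C²)
L = -4 (L = -(4 - 1*0²) = -(4 - 1*0) = -(4 + 0) = -1*4 = -4)
L*15 = -4*15 = -60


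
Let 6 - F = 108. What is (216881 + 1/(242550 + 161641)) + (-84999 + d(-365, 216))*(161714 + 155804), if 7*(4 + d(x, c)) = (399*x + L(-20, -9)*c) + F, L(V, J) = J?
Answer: -95316214698950572/2829337 ≈ -3.3689e+10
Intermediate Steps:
F = -102 (F = 6 - 1*108 = 6 - 108 = -102)
d(x, c) = -130/7 + 57*x - 9*c/7 (d(x, c) = -4 + ((399*x - 9*c) - 102)/7 = -4 + ((-9*c + 399*x) - 102)/7 = -4 + (-102 - 9*c + 399*x)/7 = -4 + (-102/7 + 57*x - 9*c/7) = -130/7 + 57*x - 9*c/7)
(216881 + 1/(242550 + 161641)) + (-84999 + d(-365, 216))*(161714 + 155804) = (216881 + 1/(242550 + 161641)) + (-84999 + (-130/7 + 57*(-365) - 9/7*216))*(161714 + 155804) = (216881 + 1/404191) + (-84999 + (-130/7 - 20805 - 1944/7))*317518 = (216881 + 1/404191) + (-84999 - 147709/7)*317518 = 87661348272/404191 - 742702/7*317518 = 87661348272/404191 - 235821253636/7 = -95316214698950572/2829337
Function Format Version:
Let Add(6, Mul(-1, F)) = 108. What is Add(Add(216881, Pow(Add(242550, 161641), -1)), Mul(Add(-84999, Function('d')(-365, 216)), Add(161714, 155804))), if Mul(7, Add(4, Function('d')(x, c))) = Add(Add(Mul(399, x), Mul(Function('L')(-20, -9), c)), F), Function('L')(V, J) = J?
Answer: Rational(-95316214698950572, 2829337) ≈ -3.3689e+10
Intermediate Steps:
F = -102 (F = Add(6, Mul(-1, 108)) = Add(6, -108) = -102)
Function('d')(x, c) = Add(Rational(-130, 7), Mul(57, x), Mul(Rational(-9, 7), c)) (Function('d')(x, c) = Add(-4, Mul(Rational(1, 7), Add(Add(Mul(399, x), Mul(-9, c)), -102))) = Add(-4, Mul(Rational(1, 7), Add(Add(Mul(-9, c), Mul(399, x)), -102))) = Add(-4, Mul(Rational(1, 7), Add(-102, Mul(-9, c), Mul(399, x)))) = Add(-4, Add(Rational(-102, 7), Mul(57, x), Mul(Rational(-9, 7), c))) = Add(Rational(-130, 7), Mul(57, x), Mul(Rational(-9, 7), c)))
Add(Add(216881, Pow(Add(242550, 161641), -1)), Mul(Add(-84999, Function('d')(-365, 216)), Add(161714, 155804))) = Add(Add(216881, Pow(Add(242550, 161641), -1)), Mul(Add(-84999, Add(Rational(-130, 7), Mul(57, -365), Mul(Rational(-9, 7), 216))), Add(161714, 155804))) = Add(Add(216881, Pow(404191, -1)), Mul(Add(-84999, Add(Rational(-130, 7), -20805, Rational(-1944, 7))), 317518)) = Add(Add(216881, Rational(1, 404191)), Mul(Add(-84999, Rational(-147709, 7)), 317518)) = Add(Rational(87661348272, 404191), Mul(Rational(-742702, 7), 317518)) = Add(Rational(87661348272, 404191), Rational(-235821253636, 7)) = Rational(-95316214698950572, 2829337)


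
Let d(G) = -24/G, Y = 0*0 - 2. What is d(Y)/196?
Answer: 3/49 ≈ 0.061224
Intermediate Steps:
Y = -2 (Y = 0 - 2 = -2)
d(Y)/196 = -24/(-2)/196 = -24*(-½)*(1/196) = 12*(1/196) = 3/49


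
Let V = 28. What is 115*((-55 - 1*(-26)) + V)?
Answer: -115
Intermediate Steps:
115*((-55 - 1*(-26)) + V) = 115*((-55 - 1*(-26)) + 28) = 115*((-55 + 26) + 28) = 115*(-29 + 28) = 115*(-1) = -115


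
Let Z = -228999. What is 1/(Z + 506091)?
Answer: 1/277092 ≈ 3.6089e-6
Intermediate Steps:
1/(Z + 506091) = 1/(-228999 + 506091) = 1/277092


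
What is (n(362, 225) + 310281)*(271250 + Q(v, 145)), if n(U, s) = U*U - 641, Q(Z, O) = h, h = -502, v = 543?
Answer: 119314311632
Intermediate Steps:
Q(Z, O) = -502
n(U, s) = -641 + U² (n(U, s) = U² - 641 = -641 + U²)
(n(362, 225) + 310281)*(271250 + Q(v, 145)) = ((-641 + 362²) + 310281)*(271250 - 502) = ((-641 + 131044) + 310281)*270748 = (130403 + 310281)*270748 = 440684*270748 = 119314311632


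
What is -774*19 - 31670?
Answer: -46376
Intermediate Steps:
-774*19 - 31670 = -14706 - 31670 = -46376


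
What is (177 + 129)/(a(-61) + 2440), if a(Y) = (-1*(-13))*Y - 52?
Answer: 306/1595 ≈ 0.19185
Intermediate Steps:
a(Y) = -52 + 13*Y (a(Y) = 13*Y - 52 = -52 + 13*Y)
(177 + 129)/(a(-61) + 2440) = (177 + 129)/((-52 + 13*(-61)) + 2440) = 306/((-52 - 793) + 2440) = 306/(-845 + 2440) = 306/1595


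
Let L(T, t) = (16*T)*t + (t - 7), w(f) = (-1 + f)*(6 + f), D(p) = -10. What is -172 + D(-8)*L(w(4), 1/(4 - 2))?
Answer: -2507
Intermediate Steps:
L(T, t) = -7 + t + 16*T*t (L(T, t) = 16*T*t + (-7 + t) = -7 + t + 16*T*t)
-172 + D(-8)*L(w(4), 1/(4 - 2)) = -172 - 10*(-7 + 1/(4 - 2) + 16*(-6 + 4² + 5*4)/(4 - 2)) = -172 - 10*(-7 + 1/2 + 16*(-6 + 16 + 20)/2) = -172 - 10*(-7 + ½ + 16*30*(½)) = -172 - 10*(-7 + ½ + 240) = -172 - 10*467/2 = -172 - 2335 = -2507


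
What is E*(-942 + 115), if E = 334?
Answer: -276218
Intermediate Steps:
E*(-942 + 115) = 334*(-942 + 115) = 334*(-827) = -276218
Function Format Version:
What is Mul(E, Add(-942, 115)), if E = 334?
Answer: -276218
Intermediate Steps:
Mul(E, Add(-942, 115)) = Mul(334, Add(-942, 115)) = Mul(334, -827) = -276218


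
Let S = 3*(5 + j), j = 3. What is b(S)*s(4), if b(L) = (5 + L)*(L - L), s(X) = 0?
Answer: 0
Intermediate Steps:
S = 24 (S = 3*(5 + 3) = 3*8 = 24)
b(L) = 0 (b(L) = (5 + L)*0 = 0)
b(S)*s(4) = 0*0 = 0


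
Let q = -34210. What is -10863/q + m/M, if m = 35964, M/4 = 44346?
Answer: 65776059/126423055 ≈ 0.52029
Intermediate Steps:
M = 177384 (M = 4*44346 = 177384)
-10863/q + m/M = -10863/(-34210) + 35964/177384 = -10863*(-1/34210) + 35964*(1/177384) = 10863/34210 + 2997/14782 = 65776059/126423055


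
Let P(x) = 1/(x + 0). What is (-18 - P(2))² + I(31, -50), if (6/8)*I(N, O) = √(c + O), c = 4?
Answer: 1369/4 + 4*I*√46/3 ≈ 342.25 + 9.0431*I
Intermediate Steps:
P(x) = 1/x
I(N, O) = 4*√(4 + O)/3
(-18 - P(2))² + I(31, -50) = (-18 - 1/2)² + 4*√(4 - 50)/3 = (-18 - 1*½)² + 4*√(-46)/3 = (-18 - ½)² + 4*(I*√46)/3 = (-37/2)² + 4*I*√46/3 = 1369/4 + 4*I*√46/3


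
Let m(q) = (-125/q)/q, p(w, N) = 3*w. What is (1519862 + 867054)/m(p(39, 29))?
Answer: -32674493124/125 ≈ -2.6140e+8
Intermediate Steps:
m(q) = -125/q²
(1519862 + 867054)/m(p(39, 29)) = (1519862 + 867054)/((-125/(3*39)²)) = 2386916/((-125/117²)) = 2386916/((-125*1/13689)) = 2386916/(-125/13689) = 2386916*(-13689/125) = -32674493124/125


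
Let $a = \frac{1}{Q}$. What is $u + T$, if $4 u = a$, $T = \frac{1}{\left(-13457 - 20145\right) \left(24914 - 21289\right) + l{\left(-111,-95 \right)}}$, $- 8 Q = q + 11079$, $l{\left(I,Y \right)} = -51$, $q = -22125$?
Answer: $\frac{17400254}{96105960489} \approx 0.00018105$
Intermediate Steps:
$Q = \frac{5523}{4}$ ($Q = - \frac{-22125 + 11079}{8} = \left(- \frac{1}{8}\right) \left(-11046\right) = \frac{5523}{4} \approx 1380.8$)
$a = \frac{4}{5523}$ ($a = \frac{1}{\frac{5523}{4}} = \frac{4}{5523} \approx 0.00072424$)
$T = - \frac{1}{121807301}$ ($T = \frac{1}{\left(-13457 - 20145\right) \left(24914 - 21289\right) - 51} = \frac{1}{\left(-33602\right) 3625 - 51} = \frac{1}{-121807250 - 51} = \frac{1}{-121807301} = - \frac{1}{121807301} \approx -8.2097 \cdot 10^{-9}$)
$u = \frac{1}{5523}$ ($u = \frac{1}{4} \cdot \frac{4}{5523} = \frac{1}{5523} \approx 0.00018106$)
$u + T = \frac{1}{5523} - \frac{1}{121807301} = \frac{17400254}{96105960489}$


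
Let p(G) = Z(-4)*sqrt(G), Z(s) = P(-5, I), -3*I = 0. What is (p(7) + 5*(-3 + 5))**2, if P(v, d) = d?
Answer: 100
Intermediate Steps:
I = 0 (I = -1/3*0 = 0)
Z(s) = 0
p(G) = 0 (p(G) = 0*sqrt(G) = 0)
(p(7) + 5*(-3 + 5))**2 = (0 + 5*(-3 + 5))**2 = (0 + 5*2)**2 = (0 + 10)**2 = 10**2 = 100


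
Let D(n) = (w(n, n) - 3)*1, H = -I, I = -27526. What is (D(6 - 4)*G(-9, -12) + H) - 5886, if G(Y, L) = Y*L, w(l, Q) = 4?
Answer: 21748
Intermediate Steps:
G(Y, L) = L*Y
H = 27526 (H = -1*(-27526) = 27526)
D(n) = 1 (D(n) = (4 - 3)*1 = 1*1 = 1)
(D(6 - 4)*G(-9, -12) + H) - 5886 = (1*(-12*(-9)) + 27526) - 5886 = (1*108 + 27526) - 5886 = (108 + 27526) - 5886 = 27634 - 5886 = 21748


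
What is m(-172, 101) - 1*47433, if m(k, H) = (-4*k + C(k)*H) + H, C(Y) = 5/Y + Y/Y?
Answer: -8005901/172 ≈ -46546.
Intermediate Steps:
C(Y) = 1 + 5/Y (C(Y) = 5/Y + 1 = 1 + 5/Y)
m(k, H) = H - 4*k + H*(5 + k)/k (m(k, H) = (-4*k + ((5 + k)/k)*H) + H = (-4*k + H*(5 + k)/k) + H = H - 4*k + H*(5 + k)/k)
m(-172, 101) - 1*47433 = (-4*(-172) + 2*101 + 5*101/(-172)) - 1*47433 = (688 + 202 + 5*101*(-1/172)) - 47433 = (688 + 202 - 505/172) - 47433 = 152575/172 - 47433 = -8005901/172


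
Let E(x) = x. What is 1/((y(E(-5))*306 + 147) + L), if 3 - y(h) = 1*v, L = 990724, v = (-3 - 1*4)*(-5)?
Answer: 1/981079 ≈ 1.0193e-6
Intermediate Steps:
v = 35 (v = (-3 - 4)*(-5) = -7*(-5) = 35)
y(h) = -32 (y(h) = 3 - 35 = -32)
1/((y(E(-5))*306 + 147) + L) = 1/((-32*306 + 147) + 990724) = 1/((-9792 + 147) + 990724) = 1/(-9645 + 990724) = 1/981079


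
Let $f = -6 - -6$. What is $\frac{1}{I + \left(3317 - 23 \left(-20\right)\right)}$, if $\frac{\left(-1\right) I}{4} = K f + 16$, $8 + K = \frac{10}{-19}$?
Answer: $\frac{1}{3713} \approx 0.00026932$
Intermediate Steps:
$K = - \frac{162}{19}$ ($K = -8 + \frac{10}{-19} = -8 + 10 \left(- \frac{1}{19}\right) = -8 - \frac{10}{19} = - \frac{162}{19} \approx -8.5263$)
$f = 0$ ($f = -6 + 6 = 0$)
$I = -64$ ($I = - 4 \left(\left(- \frac{162}{19}\right) 0 + 16\right) = - 4 \left(0 + 16\right) = \left(-4\right) 16 = -64$)
$\frac{1}{I + \left(3317 - 23 \left(-20\right)\right)} = \frac{1}{-64 + \left(3317 - 23 \left(-20\right)\right)} = \frac{1}{-64 + \left(3317 - -460\right)} = \frac{1}{-64 + \left(3317 + 460\right)} = \frac{1}{-64 + 3777} = \frac{1}{3713}$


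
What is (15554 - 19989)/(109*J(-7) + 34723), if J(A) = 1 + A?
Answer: -4435/34069 ≈ -0.13018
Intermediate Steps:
(15554 - 19989)/(109*J(-7) + 34723) = (15554 - 19989)/(109*(1 - 7) + 34723) = -4435/(109*(-6) + 34723) = -4435/(-654 + 34723) = -4435/34069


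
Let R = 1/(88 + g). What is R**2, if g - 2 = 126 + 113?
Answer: 1/108241 ≈ 9.2386e-6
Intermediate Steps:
g = 241 (g = 2 + (126 + 113) = 2 + 239 = 241)
R = 1/329 (R = 1/(88 + 241) = 1/329 ≈ 0.0030395)
R**2 = (1/329)**2 = 1/108241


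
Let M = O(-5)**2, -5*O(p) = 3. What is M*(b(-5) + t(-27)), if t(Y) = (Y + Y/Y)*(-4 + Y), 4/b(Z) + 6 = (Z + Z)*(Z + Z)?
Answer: 340956/1175 ≈ 290.18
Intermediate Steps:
O(p) = -3/5 (O(p) = -1/5*3 = -3/5)
b(Z) = 4/(-6 + 4*Z**2) (b(Z) = 4/(-6 + (Z + Z)*(Z + Z)) = 4/(-6 + (2*Z)*(2*Z)) = 4/(-6 + 4*Z**2))
M = 9/25 (M = (-3/5)**2 = 9/25 ≈ 0.36000)
t(Y) = (1 + Y)*(-4 + Y) (t(Y) = (Y + 1)*(-4 + Y) = (1 + Y)*(-4 + Y))
M*(b(-5) + t(-27)) = 9*(2/(-3 + 2*(-5)**2) + (-4 + (-27)**2 - 3*(-27)))/25 = 9*(2/(-3 + 2*25) + (-4 + 729 + 81))/25 = 9*(2/(-3 + 50) + 806)/25 = 9*(2/47 + 806)/25 = (9/25)*(37884/47) = 340956/1175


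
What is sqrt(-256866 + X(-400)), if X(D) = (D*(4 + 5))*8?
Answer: I*sqrt(285666) ≈ 534.48*I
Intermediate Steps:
X(D) = 72*D (X(D) = (D*9)*8 = (9*D)*8 = 72*D)
sqrt(-256866 + X(-400)) = sqrt(-256866 + 72*(-400)) = sqrt(-256866 - 28800) = sqrt(-285666) = I*sqrt(285666)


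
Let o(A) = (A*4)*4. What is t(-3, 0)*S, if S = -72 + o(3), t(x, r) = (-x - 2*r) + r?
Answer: -72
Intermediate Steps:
t(x, r) = -r - x
o(A) = 16*A (o(A) = (4*A)*4 = 16*A)
S = -24 (S = -72 + 16*3 = -72 + 48 = -24)
t(-3, 0)*S = (-1*0 - 1*(-3))*(-24) = (0 + 3)*(-24) = 3*(-24) = -72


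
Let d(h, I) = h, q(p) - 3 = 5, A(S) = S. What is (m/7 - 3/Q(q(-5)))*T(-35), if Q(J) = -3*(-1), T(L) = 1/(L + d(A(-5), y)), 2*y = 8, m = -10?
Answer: 17/280 ≈ 0.060714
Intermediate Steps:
y = 4 (y = (½)*8 = 4)
q(p) = 8 (q(p) = 3 + 5 = 8)
T(L) = 1/(-5 + L) (T(L) = 1/(L - 5) = 1/(-5 + L))
Q(J) = 3
(m/7 - 3/Q(q(-5)))*T(-35) = (-10/7 - 3/3)/(-5 - 35) = (-10*⅐ - 3*⅓)/(-40) = (-10/7 - 1)*(-1/40) = -17/7*(-1/40) = 17/280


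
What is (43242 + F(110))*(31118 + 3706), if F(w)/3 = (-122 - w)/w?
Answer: 82810148688/55 ≈ 1.5056e+9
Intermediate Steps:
F(w) = 3*(-122 - w)/w (F(w) = 3*((-122 - w)/w) = 3*(-122 - w)/w)
(43242 + F(110))*(31118 + 3706) = (43242 + (-3 - 366/110))*(31118 + 3706) = (43242 + (-3 - 366*1/110))*34824 = (43242 + (-3 - 183/55))*34824 = (43242 - 348/55)*34824 = (2377962/55)*34824 = 82810148688/55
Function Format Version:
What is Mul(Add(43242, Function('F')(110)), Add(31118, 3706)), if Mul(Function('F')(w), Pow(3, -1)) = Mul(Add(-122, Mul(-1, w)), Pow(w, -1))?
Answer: Rational(82810148688, 55) ≈ 1.5056e+9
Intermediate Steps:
Function('F')(w) = Mul(3, Pow(w, -1), Add(-122, Mul(-1, w))) (Function('F')(w) = Mul(3, Mul(Add(-122, Mul(-1, w)), Pow(w, -1))) = Mul(3, Mul(Pow(w, -1), Add(-122, Mul(-1, w)))) = Mul(3, Pow(w, -1), Add(-122, Mul(-1, w))))
Mul(Add(43242, Function('F')(110)), Add(31118, 3706)) = Mul(Add(43242, Add(-3, Mul(-366, Pow(110, -1)))), Add(31118, 3706)) = Mul(Add(43242, Add(-3, Mul(-366, Rational(1, 110)))), 34824) = Mul(Add(43242, Add(-3, Rational(-183, 55))), 34824) = Mul(Add(43242, Rational(-348, 55)), 34824) = Mul(Rational(2377962, 55), 34824) = Rational(82810148688, 55)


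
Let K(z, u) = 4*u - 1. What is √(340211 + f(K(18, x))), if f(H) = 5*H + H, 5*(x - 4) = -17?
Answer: √8505485/5 ≈ 583.28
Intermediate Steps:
x = ⅗ (x = 4 + (⅕)*(-17) = 4 - 17/5 = ⅗ ≈ 0.60000)
K(z, u) = -1 + 4*u
f(H) = 6*H
√(340211 + f(K(18, x))) = √(340211 + 6*(-1 + 4*(⅗))) = √(340211 + 6*(-1 + 12/5)) = √(340211 + 6*(7/5)) = √(340211 + 42/5) = √(1701097/5) = √8505485/5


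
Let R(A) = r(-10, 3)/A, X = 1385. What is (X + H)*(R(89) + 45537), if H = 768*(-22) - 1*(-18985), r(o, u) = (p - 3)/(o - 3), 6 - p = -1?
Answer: 183032223570/1157 ≈ 1.5820e+8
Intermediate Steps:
p = 7 (p = 6 - 1*(-1) = 6 + 1 = 7)
r(o, u) = 4/(-3 + o) (r(o, u) = (7 - 3)/(o - 3) = 4/(-3 + o))
H = 2089 (H = -16896 + 18985 = 2089)
R(A) = -4/(13*A) (R(A) = (4/(-3 - 10))/A = (4/(-13))/A = (4*(-1/13))/A = -4/(13*A))
(X + H)*(R(89) + 45537) = (1385 + 2089)*(-4/13/89 + 45537) = 3474*(-4/13*1/89 + 45537) = 3474*(-4/1157 + 45537) = 3474*(52686305/1157) = 183032223570/1157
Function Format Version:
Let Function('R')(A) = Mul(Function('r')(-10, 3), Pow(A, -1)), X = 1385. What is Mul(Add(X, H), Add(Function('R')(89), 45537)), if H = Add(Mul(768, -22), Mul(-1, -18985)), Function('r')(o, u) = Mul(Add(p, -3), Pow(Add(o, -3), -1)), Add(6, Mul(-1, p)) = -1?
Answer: Rational(183032223570, 1157) ≈ 1.5820e+8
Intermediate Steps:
p = 7 (p = Add(6, Mul(-1, -1)) = Add(6, 1) = 7)
Function('r')(o, u) = Mul(4, Pow(Add(-3, o), -1)) (Function('r')(o, u) = Mul(Add(7, -3), Pow(Add(o, -3), -1)) = Mul(4, Pow(Add(-3, o), -1)))
H = 2089 (H = Add(-16896, 18985) = 2089)
Function('R')(A) = Mul(Rational(-4, 13), Pow(A, -1)) (Function('R')(A) = Mul(Mul(4, Pow(Add(-3, -10), -1)), Pow(A, -1)) = Mul(Mul(4, Pow(-13, -1)), Pow(A, -1)) = Mul(Mul(4, Rational(-1, 13)), Pow(A, -1)) = Mul(Rational(-4, 13), Pow(A, -1)))
Mul(Add(X, H), Add(Function('R')(89), 45537)) = Mul(Add(1385, 2089), Add(Mul(Rational(-4, 13), Pow(89, -1)), 45537)) = Mul(3474, Add(Mul(Rational(-4, 13), Rational(1, 89)), 45537)) = Mul(3474, Add(Rational(-4, 1157), 45537)) = Mul(3474, Rational(52686305, 1157)) = Rational(183032223570, 1157)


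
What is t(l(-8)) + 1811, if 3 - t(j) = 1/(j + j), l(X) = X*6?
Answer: 174145/96 ≈ 1814.0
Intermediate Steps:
l(X) = 6*X
t(j) = 3 - 1/(2*j) (t(j) = 3 - 1/(j + j) = 3 - 1/(2*j))
t(l(-8)) + 1811 = (3 - 1/(2*(6*(-8)))) + 1811 = (3 - ½/(-48)) + 1811 = (3 - ½*(-1/48)) + 1811 = (3 + 1/96) + 1811 = 289/96 + 1811 = 174145/96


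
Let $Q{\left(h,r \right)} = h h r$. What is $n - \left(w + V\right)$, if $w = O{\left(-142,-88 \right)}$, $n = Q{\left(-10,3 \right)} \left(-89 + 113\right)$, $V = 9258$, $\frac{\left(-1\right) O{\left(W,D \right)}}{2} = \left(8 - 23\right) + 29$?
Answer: $-2030$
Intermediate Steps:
$Q{\left(h,r \right)} = r h^{2}$ ($Q{\left(h,r \right)} = h^{2} r = r h^{2}$)
$O{\left(W,D \right)} = -28$ ($O{\left(W,D \right)} = - 2 \left(\left(8 - 23\right) + 29\right) = - 2 \left(-15 + 29\right) = \left(-2\right) 14 = -28$)
$n = 7200$ ($n = 3 \left(-10\right)^{2} \left(-89 + 113\right) = 3 \cdot 100 \cdot 24 = 300 \cdot 24 = 7200$)
$w = -28$
$n - \left(w + V\right) = 7200 - \left(-28 + 9258\right) = 7200 - 9230 = -2030$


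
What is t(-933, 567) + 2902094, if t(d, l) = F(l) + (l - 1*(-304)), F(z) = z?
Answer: 2903532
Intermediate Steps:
t(d, l) = 304 + 2*l (t(d, l) = l + (l - 1*(-304)) = l + (l + 304) = l + (304 + l) = 304 + 2*l)
t(-933, 567) + 2902094 = (304 + 2*567) + 2902094 = (304 + 1134) + 2902094 = 1438 + 2902094 = 2903532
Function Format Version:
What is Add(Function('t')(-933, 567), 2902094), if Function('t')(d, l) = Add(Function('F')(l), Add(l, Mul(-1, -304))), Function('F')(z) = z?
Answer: 2903532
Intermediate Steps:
Function('t')(d, l) = Add(304, Mul(2, l)) (Function('t')(d, l) = Add(l, Add(l, Mul(-1, -304))) = Add(l, Add(l, 304)) = Add(l, Add(304, l)) = Add(304, Mul(2, l)))
Add(Function('t')(-933, 567), 2902094) = Add(Add(304, Mul(2, 567)), 2902094) = Add(Add(304, 1134), 2902094) = Add(1438, 2902094) = 2903532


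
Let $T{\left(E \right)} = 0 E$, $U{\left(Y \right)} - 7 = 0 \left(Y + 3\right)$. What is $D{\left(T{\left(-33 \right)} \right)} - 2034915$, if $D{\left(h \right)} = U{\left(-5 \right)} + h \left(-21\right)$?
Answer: $-2034908$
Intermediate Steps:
$U{\left(Y \right)} = 7$ ($U{\left(Y \right)} = 7 + 0 \left(Y + 3\right) = 7 + 0 \left(3 + Y\right) = 7 + 0 = 7$)
$T{\left(E \right)} = 0$
$D{\left(h \right)} = 7 - 21 h$ ($D{\left(h \right)} = 7 + h \left(-21\right) = 7 - 21 h$)
$D{\left(T{\left(-33 \right)} \right)} - 2034915 = \left(7 - 0\right) - 2034915 = \left(7 + 0\right) - 2034915 = 7 - 2034915 = -2034908$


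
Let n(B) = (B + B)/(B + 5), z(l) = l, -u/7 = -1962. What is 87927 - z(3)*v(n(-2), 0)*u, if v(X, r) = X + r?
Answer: 142863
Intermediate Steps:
u = 13734 (u = -7*(-1962) = 13734)
n(B) = 2*B/(5 + B) (n(B) = (2*B)/(5 + B) = 2*B/(5 + B))
87927 - z(3)*v(n(-2), 0)*u = 87927 - 3*(2*(-2)/(5 - 2) + 0)*13734 = 87927 - 3*(2*(-2)/3 + 0)*13734 = 87927 - 3*(2*(-2)*(1/3) + 0)*13734 = 87927 - 3*(-4/3 + 0)*13734 = 87927 - 3*(-4/3)*13734 = 87927 - (-4)*13734 = 87927 - 1*(-54936) = 87927 + 54936 = 142863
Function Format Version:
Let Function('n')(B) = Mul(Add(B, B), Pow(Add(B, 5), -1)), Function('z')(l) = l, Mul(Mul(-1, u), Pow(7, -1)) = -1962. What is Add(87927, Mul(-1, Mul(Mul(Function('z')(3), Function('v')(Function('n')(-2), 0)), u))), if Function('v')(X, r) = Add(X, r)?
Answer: 142863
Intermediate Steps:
u = 13734 (u = Mul(-7, -1962) = 13734)
Function('n')(B) = Mul(2, B, Pow(Add(5, B), -1)) (Function('n')(B) = Mul(Mul(2, B), Pow(Add(5, B), -1)) = Mul(2, B, Pow(Add(5, B), -1)))
Add(87927, Mul(-1, Mul(Mul(Function('z')(3), Function('v')(Function('n')(-2), 0)), u))) = Add(87927, Mul(-1, Mul(Mul(3, Add(Mul(2, -2, Pow(Add(5, -2), -1)), 0)), 13734))) = Add(87927, Mul(-1, Mul(Mul(3, Add(Mul(2, -2, Pow(3, -1)), 0)), 13734))) = Add(87927, Mul(-1, Mul(Mul(3, Add(Mul(2, -2, Rational(1, 3)), 0)), 13734))) = Add(87927, Mul(-1, Mul(Mul(3, Add(Rational(-4, 3), 0)), 13734))) = Add(87927, Mul(-1, Mul(Mul(3, Rational(-4, 3)), 13734))) = Add(87927, Mul(-1, Mul(-4, 13734))) = Add(87927, Mul(-1, -54936)) = Add(87927, 54936) = 142863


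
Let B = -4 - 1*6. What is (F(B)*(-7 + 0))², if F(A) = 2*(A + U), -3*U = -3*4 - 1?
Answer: 56644/9 ≈ 6293.8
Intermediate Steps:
B = -10 (B = -4 - 6 = -10)
U = 13/3 (U = -(-3*4 - 1)/3 = -(-12 - 1)/3 = -⅓*(-13) = 13/3 ≈ 4.3333)
F(A) = 26/3 + 2*A (F(A) = 2*(A + 13/3) = 2*(13/3 + A) = 26/3 + 2*A)
(F(B)*(-7 + 0))² = ((26/3 + 2*(-10))*(-7 + 0))² = ((26/3 - 20)*(-7))² = (-34/3*(-7))² = (238/3)² = 56644/9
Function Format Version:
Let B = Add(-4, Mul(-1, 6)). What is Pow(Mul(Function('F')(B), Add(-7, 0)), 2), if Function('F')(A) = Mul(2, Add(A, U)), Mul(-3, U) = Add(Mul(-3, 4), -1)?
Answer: Rational(56644, 9) ≈ 6293.8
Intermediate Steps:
B = -10 (B = Add(-4, -6) = -10)
U = Rational(13, 3) (U = Mul(Rational(-1, 3), Add(Mul(-3, 4), -1)) = Mul(Rational(-1, 3), Add(-12, -1)) = Mul(Rational(-1, 3), -13) = Rational(13, 3) ≈ 4.3333)
Function('F')(A) = Add(Rational(26, 3), Mul(2, A)) (Function('F')(A) = Mul(2, Add(A, Rational(13, 3))) = Mul(2, Add(Rational(13, 3), A)) = Add(Rational(26, 3), Mul(2, A)))
Pow(Mul(Function('F')(B), Add(-7, 0)), 2) = Pow(Mul(Add(Rational(26, 3), Mul(2, -10)), Add(-7, 0)), 2) = Pow(Mul(Add(Rational(26, 3), -20), -7), 2) = Pow(Mul(Rational(-34, 3), -7), 2) = Pow(Rational(238, 3), 2) = Rational(56644, 9)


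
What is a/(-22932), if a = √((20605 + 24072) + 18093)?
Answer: -√62770/22932 ≈ -0.010925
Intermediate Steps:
a = √62770 (a = √(44677 + 18093) = √62770 ≈ 250.54)
a/(-22932) = √62770/(-22932) = √62770*(-1/22932) = -√62770/22932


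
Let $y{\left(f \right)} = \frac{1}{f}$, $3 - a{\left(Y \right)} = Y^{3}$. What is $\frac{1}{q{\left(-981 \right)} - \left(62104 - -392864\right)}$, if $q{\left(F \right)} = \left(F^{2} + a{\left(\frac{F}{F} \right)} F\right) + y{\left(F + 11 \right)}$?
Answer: $\frac{970}{490268069} \approx 1.9785 \cdot 10^{-6}$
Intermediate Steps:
$a{\left(Y \right)} = 3 - Y^{3}$
$q{\left(F \right)} = F^{2} + \frac{1}{11 + F} + 2 F$ ($q{\left(F \right)} = \left(F^{2} + \left(3 - \left(\frac{F}{F}\right)^{3}\right) F\right) + \frac{1}{F + 11} = \left(F^{2} + \left(3 - 1^{3}\right) F\right) + \frac{1}{11 + F} = \left(F^{2} + \left(3 - 1\right) F\right) + \frac{1}{11 + F} = \left(F^{2} + 2 F\right) + \frac{1}{11 + F} = F^{2} + \frac{1}{11 + F} + 2 F$)
$\frac{1}{q{\left(-981 \right)} - \left(62104 - -392864\right)} = \frac{1}{\frac{1 - 981 \left(2 - 981\right) \left(11 - 981\right)}{11 - 981} - \left(62104 - -392864\right)} = \frac{1}{\frac{1 - \left(-960399\right) \left(-970\right)}{-970} - \left(62104 + 392864\right)} = \frac{1}{- \frac{1 - 931587030}{970} - 454968} = \frac{1}{\left(- \frac{1}{970}\right) \left(-931587029\right) - 454968} = \frac{1}{\frac{931587029}{970} - 454968} = \frac{1}{\frac{490268069}{970}} = \frac{970}{490268069}$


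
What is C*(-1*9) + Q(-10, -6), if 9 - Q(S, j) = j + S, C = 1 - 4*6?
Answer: 232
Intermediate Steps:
C = -23 (C = 1 - 24 = -23)
Q(S, j) = 9 - S - j (Q(S, j) = 9 - (j + S) = 9 - (S + j) = 9 + (-S - j) = 9 - S - j)
C*(-1*9) + Q(-10, -6) = -(-23)*9 + (9 - 1*(-10) - 1*(-6)) = -23*(-9) + (9 + 10 + 6) = 207 + 25 = 232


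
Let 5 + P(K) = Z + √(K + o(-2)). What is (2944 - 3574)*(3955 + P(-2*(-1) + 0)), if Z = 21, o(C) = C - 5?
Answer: -2501730 - 630*I*√5 ≈ -2.5017e+6 - 1408.7*I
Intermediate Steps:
o(C) = -5 + C
P(K) = 16 + √(-7 + K) (P(K) = -5 + (21 + √(K + (-5 - 2))) = -5 + (21 + √(K - 7)) = -5 + (21 + √(-7 + K)) = 16 + √(-7 + K))
(2944 - 3574)*(3955 + P(-2*(-1) + 0)) = (2944 - 3574)*(3955 + (16 + √(-7 + (-2*(-1) + 0)))) = -630*(3955 + (16 + √(-7 + (2 + 0)))) = -630*(3955 + (16 + √(-7 + 2))) = -630*(3955 + (16 + √(-5))) = -630*(3955 + (16 + I*√5)) = -630*(3971 + I*√5) = -2501730 - 630*I*√5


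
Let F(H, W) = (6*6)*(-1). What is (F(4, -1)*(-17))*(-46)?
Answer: -28152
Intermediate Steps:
F(H, W) = -36 (F(H, W) = 36*(-1) = -36)
(F(4, -1)*(-17))*(-46) = -36*(-17)*(-46) = 612*(-46) = -28152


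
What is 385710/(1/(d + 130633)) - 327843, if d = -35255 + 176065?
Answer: 104697951687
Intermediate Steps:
d = 140810
385710/(1/(d + 130633)) - 327843 = 385710/(1/(140810 + 130633)) - 327843 = 385710/(1/271443) - 327843 = 385710*271443 - 327843 = 104698279530 - 327843 = 104697951687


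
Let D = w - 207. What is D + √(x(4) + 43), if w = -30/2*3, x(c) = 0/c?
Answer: -252 + √43 ≈ -245.44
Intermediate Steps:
x(c) = 0
w = -45 (w = -30*½*3 = -15*3 = -45)
D = -252 (D = -45 - 207 = -252)
D + √(x(4) + 43) = -252 + √(0 + 43) = -252 + √43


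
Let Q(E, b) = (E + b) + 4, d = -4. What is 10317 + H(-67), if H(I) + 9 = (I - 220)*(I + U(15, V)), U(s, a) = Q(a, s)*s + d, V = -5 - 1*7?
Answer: 550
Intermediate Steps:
Q(E, b) = 4 + E + b
V = -12 (V = -5 - 7 = -12)
U(s, a) = -4 + s*(4 + a + s) (U(s, a) = (4 + a + s)*s - 4 = s*(4 + a + s) - 4 = -4 + s*(4 + a + s))
H(I) = -9 + (-220 + I)*(101 + I) (H(I) = -9 + (I - 220)*(I + (-4 + 15*(4 - 12 + 15))) = -9 + (-220 + I)*(I + (-4 + 15*7)) = -9 + (-220 + I)*(I + (-4 + 105)) = -9 + (-220 + I)*(I + 101) = -9 + (-220 + I)*(101 + I))
10317 + H(-67) = 10317 + (-22229 + (-67)**2 - 119*(-67)) = 10317 + (-22229 + 4489 + 7973) = 10317 - 9767 = 550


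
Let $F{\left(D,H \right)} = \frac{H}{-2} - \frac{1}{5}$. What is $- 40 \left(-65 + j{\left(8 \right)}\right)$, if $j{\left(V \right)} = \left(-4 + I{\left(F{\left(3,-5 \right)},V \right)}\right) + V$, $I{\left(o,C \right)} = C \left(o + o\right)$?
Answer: $968$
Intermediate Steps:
$F{\left(D,H \right)} = - \frac{1}{5} - \frac{H}{2}$ ($F{\left(D,H \right)} = H \left(- \frac{1}{2}\right) - \frac{1}{5} = - \frac{H}{2} - \frac{1}{5} = - \frac{1}{5} - \frac{H}{2}$)
$I{\left(o,C \right)} = 2 C o$ ($I{\left(o,C \right)} = C 2 o = 2 C o$)
$j{\left(V \right)} = -4 + \frac{28 V}{5}$ ($j{\left(V \right)} = \left(-4 + 2 V \left(- \frac{1}{5} - - \frac{5}{2}\right)\right) + V = \left(-4 + 2 V \left(- \frac{1}{5} + \frac{5}{2}\right)\right) + V = \left(-4 + 2 V \frac{23}{10}\right) + V = \left(-4 + \frac{23 V}{5}\right) + V = -4 + \frac{28 V}{5}$)
$- 40 \left(-65 + j{\left(8 \right)}\right) = - 40 \left(-65 + \left(-4 + \frac{28}{5} \cdot 8\right)\right) = - 40 \left(-65 + \left(-4 + \frac{224}{5}\right)\right) = - 40 \left(-65 + \frac{204}{5}\right) = \left(-40\right) \left(- \frac{121}{5}\right) = 968$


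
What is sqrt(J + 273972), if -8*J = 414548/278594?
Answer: sqrt(21264217367469403)/278594 ≈ 523.42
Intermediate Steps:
J = -103637/557188 (J = -103637/(2*278594) = -1/8*207274/139297 = -103637/557188 ≈ -0.18600)
sqrt(J + 273972) = sqrt(-103637/557188 + 273972) = sqrt(152653807099/557188) = sqrt(21264217367469403)/278594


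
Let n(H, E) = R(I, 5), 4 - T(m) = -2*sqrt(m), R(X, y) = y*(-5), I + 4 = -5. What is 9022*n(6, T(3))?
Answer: -225550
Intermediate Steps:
I = -9 (I = -4 - 5 = -9)
R(X, y) = -5*y
T(m) = 4 + 2*sqrt(m) (T(m) = 4 - (-2)*sqrt(m) = 4 + 2*sqrt(m))
n(H, E) = -25 (n(H, E) = -5*5 = -25)
9022*n(6, T(3)) = 9022*(-25) = -225550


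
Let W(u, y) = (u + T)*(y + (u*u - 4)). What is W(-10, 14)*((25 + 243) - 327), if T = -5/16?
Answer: 535425/8 ≈ 66928.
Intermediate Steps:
T = -5/16 (T = -5*1/16 = -5/16 ≈ -0.31250)
W(u, y) = (-5/16 + u)*(-4 + y + u²) (W(u, y) = (u - 5/16)*(y + (u*u - 4)) = (-5/16 + u)*(y + (u² - 4)) = (-5/16 + u)*(y + (-4 + u²)) = (-5/16 + u)*(-4 + y + u²))
W(-10, 14)*((25 + 243) - 327) = (5/4 + (-10)³ - 4*(-10) - 5/16*14 - 5/16*(-10)² - 10*14)*((25 + 243) - 327) = (5/4 - 1000 + 40 - 35/8 - 5/16*100 - 140)*(268 - 327) = (5/4 - 1000 + 40 - 35/8 - 125/4 - 140)*(-59) = -9075/8*(-59) = 535425/8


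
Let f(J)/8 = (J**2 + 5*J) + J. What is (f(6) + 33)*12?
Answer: 7308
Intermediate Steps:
f(J) = 8*J**2 + 48*J (f(J) = 8*((J**2 + 5*J) + J) = 8*(J**2 + 6*J) = 8*J**2 + 48*J)
(f(6) + 33)*12 = (8*6*(6 + 6) + 33)*12 = (8*6*12 + 33)*12 = (576 + 33)*12 = 609*12 = 7308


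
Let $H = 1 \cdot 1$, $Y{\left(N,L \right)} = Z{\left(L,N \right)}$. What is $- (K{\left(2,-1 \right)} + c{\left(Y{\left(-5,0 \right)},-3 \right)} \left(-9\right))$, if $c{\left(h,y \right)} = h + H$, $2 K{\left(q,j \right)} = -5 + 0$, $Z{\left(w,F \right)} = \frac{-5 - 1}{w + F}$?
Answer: $\frac{223}{10} \approx 22.3$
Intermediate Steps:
$Z{\left(w,F \right)} = - \frac{6}{F + w}$
$Y{\left(N,L \right)} = - \frac{6}{L + N}$ ($Y{\left(N,L \right)} = - \frac{6}{N + L} = - \frac{6}{L + N}$)
$K{\left(q,j \right)} = - \frac{5}{2}$ ($K{\left(q,j \right)} = \frac{-5 + 0}{2} = \frac{1}{2} \left(-5\right) = - \frac{5}{2}$)
$H = 1$
$c{\left(h,y \right)} = 1 + h$ ($c{\left(h,y \right)} = h + 1 = 1 + h$)
$- (K{\left(2,-1 \right)} + c{\left(Y{\left(-5,0 \right)},-3 \right)} \left(-9\right)) = - (- \frac{5}{2} + \left(1 - \frac{6}{0 - 5}\right) \left(-9\right)) = - (- \frac{5}{2} + \left(1 - \frac{6}{-5}\right) \left(-9\right)) = - (- \frac{5}{2} + \left(1 - - \frac{6}{5}\right) \left(-9\right)) = - (- \frac{5}{2} + \left(1 + \frac{6}{5}\right) \left(-9\right)) = - (- \frac{5}{2} + \frac{11}{5} \left(-9\right)) = - (- \frac{5}{2} - \frac{99}{5}) = \left(-1\right) \left(- \frac{223}{10}\right) = \frac{223}{10}$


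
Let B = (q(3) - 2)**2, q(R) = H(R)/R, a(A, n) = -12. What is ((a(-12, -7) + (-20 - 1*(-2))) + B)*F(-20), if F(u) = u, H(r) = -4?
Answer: 3400/9 ≈ 377.78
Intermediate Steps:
q(R) = -4/R
B = 100/9 (B = (-4/3 - 2)**2 = (-10/3)**2 = 100/9 ≈ 11.111)
((a(-12, -7) + (-20 - 1*(-2))) + B)*F(-20) = ((-12 + (-20 - 1*(-2))) + 100/9)*(-20) = ((-12 + (-20 + 2)) + 100/9)*(-20) = ((-12 - 18) + 100/9)*(-20) = (-30 + 100/9)*(-20) = -170/9*(-20) = 3400/9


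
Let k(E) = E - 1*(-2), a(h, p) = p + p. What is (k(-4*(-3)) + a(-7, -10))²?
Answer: 36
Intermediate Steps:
a(h, p) = 2*p
k(E) = 2 + E (k(E) = E + 2 = 2 + E)
(k(-4*(-3)) + a(-7, -10))² = ((2 - 4*(-3)) + 2*(-10))² = ((2 + 12) - 20)² = (14 - 20)² = (-6)² = 36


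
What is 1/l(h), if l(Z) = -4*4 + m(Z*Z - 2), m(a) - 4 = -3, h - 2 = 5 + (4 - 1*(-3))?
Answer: -1/15 ≈ -0.066667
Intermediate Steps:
h = 14 (h = 2 + (5 + (4 - 1*(-3))) = 2 + (5 + (4 + 3)) = 2 + (5 + 7) = 2 + 12 = 14)
m(a) = 1 (m(a) = 4 - 3 = 1)
l(Z) = -15 (l(Z) = -4*4 + 1 = -16 + 1 = -15)
1/l(h) = 1/(-15) = -1/15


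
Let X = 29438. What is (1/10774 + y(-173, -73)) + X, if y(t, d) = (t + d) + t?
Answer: 312650707/10774 ≈ 29019.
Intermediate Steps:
y(t, d) = d + 2*t (y(t, d) = (d + t) + t = d + 2*t)
(1/10774 + y(-173, -73)) + X = (1/10774 + (-73 + 2*(-173))) + 29438 = (1/10774 + (-73 - 346)) + 29438 = (1/10774 - 419) + 29438 = -4514305/10774 + 29438 = 312650707/10774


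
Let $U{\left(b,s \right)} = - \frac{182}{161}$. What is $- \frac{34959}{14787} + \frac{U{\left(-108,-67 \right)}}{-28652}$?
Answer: $- \frac{295352009}{124930434} \approx -2.3641$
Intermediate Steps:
$U{\left(b,s \right)} = - \frac{26}{23}$ ($U{\left(b,s \right)} = \left(-182\right) \frac{1}{161} = - \frac{26}{23}$)
$- \frac{34959}{14787} + \frac{U{\left(-108,-67 \right)}}{-28652} = - \frac{34959}{14787} - \frac{26}{23 \left(-28652\right)} = \left(-34959\right) \frac{1}{14787} - - \frac{1}{25346} = - \frac{11653}{4929} + \frac{1}{25346} = - \frac{295352009}{124930434}$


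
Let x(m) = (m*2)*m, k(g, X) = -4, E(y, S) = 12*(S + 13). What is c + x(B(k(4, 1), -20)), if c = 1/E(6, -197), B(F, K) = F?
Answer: 70655/2208 ≈ 32.000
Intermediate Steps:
E(y, S) = 156 + 12*S (E(y, S) = 12*(13 + S) = 156 + 12*S)
x(m) = 2*m² (x(m) = (2*m)*m = 2*m²)
c = -1/2208 (c = 1/(156 + 12*(-197)) = 1/(156 - 2364) = 1/(-2208) = -1/2208 ≈ -0.00045290)
c + x(B(k(4, 1), -20)) = -1/2208 + 2*(-4)² = -1/2208 + 2*16 = -1/2208 + 32 = 70655/2208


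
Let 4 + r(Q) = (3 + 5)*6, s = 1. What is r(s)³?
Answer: 85184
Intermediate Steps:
r(Q) = 44 (r(Q) = -4 + (3 + 5)*6 = -4 + 8*6 = -4 + 48 = 44)
r(s)³ = 44³ = 85184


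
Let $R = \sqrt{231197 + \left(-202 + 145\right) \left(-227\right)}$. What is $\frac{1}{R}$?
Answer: $\frac{\sqrt{61034}}{122068} \approx 0.0020239$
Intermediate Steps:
$R = 2 \sqrt{61034}$ ($R = \sqrt{231197 - -12939} = \sqrt{231197 + 12939} = \sqrt{244136} = 2 \sqrt{61034} \approx 494.1$)
$\frac{1}{R} = \frac{1}{2 \sqrt{61034}} = \frac{\sqrt{61034}}{122068}$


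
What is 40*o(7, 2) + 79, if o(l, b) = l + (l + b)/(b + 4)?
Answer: 419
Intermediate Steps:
o(l, b) = l + (b + l)/(4 + b)
40*o(7, 2) + 79 = 40*((2 + 5*7 + 2*7)/(4 + 2)) + 79 = 40*((2 + 35 + 14)/6) + 79 = 40*((⅙)*51) + 79 = 40*(17/2) + 79 = 340 + 79 = 419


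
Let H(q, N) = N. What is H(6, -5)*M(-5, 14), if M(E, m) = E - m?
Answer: 95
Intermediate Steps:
H(6, -5)*M(-5, 14) = -5*(-5 - 1*14) = -5*(-5 - 14) = -5*(-19) = 95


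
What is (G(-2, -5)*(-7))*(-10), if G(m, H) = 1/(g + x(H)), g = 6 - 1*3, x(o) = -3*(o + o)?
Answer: 70/33 ≈ 2.1212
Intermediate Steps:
x(o) = -6*o
g = 3 (g = 6 - 3 = 3)
G(m, H) = 1/(3 - 6*H)
(G(-2, -5)*(-7))*(-10) = (-1/(-3 + 6*(-5))*(-7))*(-10) = (-1/(-3 - 30)*(-7))*(-10) = (-1/(-33)*(-7))*(-10) = (-1*(-1/33)*(-7))*(-10) = ((1/33)*(-7))*(-10) = -7/33*(-10) = 70/33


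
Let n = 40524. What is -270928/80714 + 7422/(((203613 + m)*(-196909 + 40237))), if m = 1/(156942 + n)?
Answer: -23703399916371722951/7061640318606200576 ≈ -3.3566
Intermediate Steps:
m = 1/197466 (m = 1/(156942 + 40524) = 1/197466 ≈ 5.0642e-6)
-270928/80714 + 7422/(((203613 + m)*(-196909 + 40237))) = -270928/80714 + 7422/(((203613 + 1/197466)*(-196909 + 40237))) = -270928*1/80714 + 7422/(((40206644659/197466)*(-156672))) = -135464/40357 + 7422/(-1049875905335808/32911) = -135464/40357 + 7422*(-32911/1049875905335808) = -135464/40357 - 40710907/174979317555968 = -23703399916371722951/7061640318606200576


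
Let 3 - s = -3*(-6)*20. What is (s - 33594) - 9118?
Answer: -43069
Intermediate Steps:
s = -357 (s = 3 - (-3*(-6))*20 = 3 - 18*20 = 3 - 1*360 = 3 - 360 = -357)
(s - 33594) - 9118 = (-357 - 33594) - 9118 = -33951 - 9118 = -43069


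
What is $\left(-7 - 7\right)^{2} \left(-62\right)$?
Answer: $-12152$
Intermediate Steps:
$\left(-7 - 7\right)^{2} \left(-62\right) = \left(-14\right)^{2} \left(-62\right) = 196 \left(-62\right) = -12152$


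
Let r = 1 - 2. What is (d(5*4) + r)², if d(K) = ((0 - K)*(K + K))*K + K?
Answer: 255392361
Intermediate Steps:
d(K) = K - 2*K³ (d(K) = ((-K)*(2*K))*K + K = (-2*K²)*K + K = -2*K³ + K = K - 2*K³)
r = -1
(d(5*4) + r)² = ((5*4 - 2*(5*4)³) - 1)² = ((20 - 2*20³) - 1)² = ((20 - 2*8000) - 1)² = ((20 - 16000) - 1)² = (-15980 - 1)² = (-15981)² = 255392361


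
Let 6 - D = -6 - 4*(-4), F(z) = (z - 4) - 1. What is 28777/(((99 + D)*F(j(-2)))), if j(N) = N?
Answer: -4111/95 ≈ -43.274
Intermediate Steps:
F(z) = -5 + z (F(z) = (-4 + z) - 1 = -5 + z)
D = -4 (D = 6 - (-6 - 4*(-4)) = 6 - (-6 + 16) = 6 - 1*10 = 6 - 10 = -4)
28777/(((99 + D)*F(j(-2)))) = 28777/(((99 - 4)*(-5 - 2))) = 28777/((95*(-7))) = 28777/(-665) = 28777*(-1/665) = -4111/95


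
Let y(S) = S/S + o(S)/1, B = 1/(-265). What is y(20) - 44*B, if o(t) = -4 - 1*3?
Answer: -1546/265 ≈ -5.8340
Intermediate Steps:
B = -1/265 ≈ -0.0037736
o(t) = -7 (o(t) = -4 - 3 = -7)
y(S) = -6 (y(S) = S/S - 7/1 = 1 - 7*1 = 1 - 7 = -6)
y(20) - 44*B = -6 - 44*(-1/265) = -6 + 44/265 = -1546/265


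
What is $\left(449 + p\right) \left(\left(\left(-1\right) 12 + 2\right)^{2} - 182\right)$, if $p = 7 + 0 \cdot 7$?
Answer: $-37392$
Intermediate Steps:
$p = 7$ ($p = 7 + 0 = 7$)
$\left(449 + p\right) \left(\left(\left(-1\right) 12 + 2\right)^{2} - 182\right) = \left(449 + 7\right) \left(\left(\left(-1\right) 12 + 2\right)^{2} - 182\right) = 456 \left(\left(-12 + 2\right)^{2} - 182\right) = 456 \left(\left(-10\right)^{2} - 182\right) = 456 \left(100 - 182\right) = 456 \left(-82\right) = -37392$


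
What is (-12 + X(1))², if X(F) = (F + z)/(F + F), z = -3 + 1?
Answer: 625/4 ≈ 156.25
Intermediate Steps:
z = -2
X(F) = (-2 + F)/(2*F) (X(F) = (F - 2)/(F + F) = (-2 + F)/((2*F)) = (-2 + F)*(1/(2*F)) = (-2 + F)/(2*F))
(-12 + X(1))² = (-12 + (½)*(-2 + 1)/1)² = (-12 + (½)*1*(-1))² = (-12 - ½)² = (-25/2)² = 625/4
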